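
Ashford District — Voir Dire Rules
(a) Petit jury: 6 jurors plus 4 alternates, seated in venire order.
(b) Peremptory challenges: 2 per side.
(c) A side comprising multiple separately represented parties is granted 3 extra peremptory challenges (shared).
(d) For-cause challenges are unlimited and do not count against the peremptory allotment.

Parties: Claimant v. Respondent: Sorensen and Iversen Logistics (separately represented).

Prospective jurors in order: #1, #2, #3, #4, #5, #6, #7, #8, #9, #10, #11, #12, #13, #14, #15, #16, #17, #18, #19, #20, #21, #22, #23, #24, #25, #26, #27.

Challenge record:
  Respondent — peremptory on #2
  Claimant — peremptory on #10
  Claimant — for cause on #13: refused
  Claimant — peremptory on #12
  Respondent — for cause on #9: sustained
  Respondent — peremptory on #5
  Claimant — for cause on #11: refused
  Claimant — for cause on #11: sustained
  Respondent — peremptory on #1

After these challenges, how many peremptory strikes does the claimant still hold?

0

Claimant allotment: 2.
Claimant peremptories used: #10, #12 — 2 (for-cause on #13, #11, #11 don't count).
Remaining: 2 − 2 = 0.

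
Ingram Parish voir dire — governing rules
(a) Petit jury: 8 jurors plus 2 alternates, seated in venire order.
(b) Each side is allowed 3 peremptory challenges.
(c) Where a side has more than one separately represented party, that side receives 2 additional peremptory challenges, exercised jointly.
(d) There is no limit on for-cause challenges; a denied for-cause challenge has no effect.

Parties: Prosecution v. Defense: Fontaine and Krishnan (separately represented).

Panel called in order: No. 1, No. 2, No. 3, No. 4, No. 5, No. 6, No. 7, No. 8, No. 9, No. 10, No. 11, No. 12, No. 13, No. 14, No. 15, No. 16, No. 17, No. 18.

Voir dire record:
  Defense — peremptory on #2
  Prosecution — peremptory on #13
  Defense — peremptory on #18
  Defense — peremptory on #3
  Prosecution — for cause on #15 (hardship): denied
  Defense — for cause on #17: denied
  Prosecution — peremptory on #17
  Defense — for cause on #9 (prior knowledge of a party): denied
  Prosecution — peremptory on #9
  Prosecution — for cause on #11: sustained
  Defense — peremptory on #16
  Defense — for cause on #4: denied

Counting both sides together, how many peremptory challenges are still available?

1

Prosecution allotment: 3. Defense allotment: 3 base + 2 multi-party = 5.
Prosecution peremptories used: #13, #17, #9 — 3 (for-cause on #15, #11 don't count).
Defense peremptories used: #2, #18, #3, #16 — 4 (for-cause on #17, #9, #4 don't count).
Remaining: (3 − 3) + (5 − 4) = 1.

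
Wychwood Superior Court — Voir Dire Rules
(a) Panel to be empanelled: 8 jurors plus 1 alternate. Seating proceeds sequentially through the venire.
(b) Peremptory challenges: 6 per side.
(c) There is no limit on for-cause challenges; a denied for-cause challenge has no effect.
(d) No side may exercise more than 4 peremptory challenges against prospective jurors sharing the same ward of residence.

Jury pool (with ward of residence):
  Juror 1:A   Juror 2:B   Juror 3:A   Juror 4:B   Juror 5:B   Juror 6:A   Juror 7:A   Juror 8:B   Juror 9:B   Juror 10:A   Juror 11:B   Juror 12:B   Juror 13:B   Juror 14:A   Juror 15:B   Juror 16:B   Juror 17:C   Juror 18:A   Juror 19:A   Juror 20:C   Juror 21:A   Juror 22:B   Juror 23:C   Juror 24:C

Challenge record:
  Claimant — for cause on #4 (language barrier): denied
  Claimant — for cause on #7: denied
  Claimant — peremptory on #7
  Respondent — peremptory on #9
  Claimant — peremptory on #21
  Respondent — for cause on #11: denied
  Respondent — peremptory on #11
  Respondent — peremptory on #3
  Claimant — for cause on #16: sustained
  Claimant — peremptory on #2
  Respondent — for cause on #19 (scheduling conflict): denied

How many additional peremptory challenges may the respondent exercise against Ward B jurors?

2

Respondent peremptories so far: #9, #11, #3 — 3 of 6 used, 3 left overall.
Against Ward B: #9, #11 — 2 used; per-ward cap 4 leaves 2.
Binding limit: min(3, 2) = 2.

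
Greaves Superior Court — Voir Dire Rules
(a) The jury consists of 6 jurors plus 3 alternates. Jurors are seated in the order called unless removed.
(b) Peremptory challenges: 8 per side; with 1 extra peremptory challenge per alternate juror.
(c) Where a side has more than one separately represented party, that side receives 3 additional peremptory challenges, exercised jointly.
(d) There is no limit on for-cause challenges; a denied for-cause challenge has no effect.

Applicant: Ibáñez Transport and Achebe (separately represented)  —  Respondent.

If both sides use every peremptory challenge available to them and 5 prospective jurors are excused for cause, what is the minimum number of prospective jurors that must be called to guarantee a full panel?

Seats to fill: 6 + 3 alternates = 9.
Peremptories — Applicant: 8 + 1×3 + 3 = 14; Respondent: 8 + 1×3 = 11; total 25.
For-cause removals: 5.
Minimum venire: 9 + 25 + 5 = 39.

39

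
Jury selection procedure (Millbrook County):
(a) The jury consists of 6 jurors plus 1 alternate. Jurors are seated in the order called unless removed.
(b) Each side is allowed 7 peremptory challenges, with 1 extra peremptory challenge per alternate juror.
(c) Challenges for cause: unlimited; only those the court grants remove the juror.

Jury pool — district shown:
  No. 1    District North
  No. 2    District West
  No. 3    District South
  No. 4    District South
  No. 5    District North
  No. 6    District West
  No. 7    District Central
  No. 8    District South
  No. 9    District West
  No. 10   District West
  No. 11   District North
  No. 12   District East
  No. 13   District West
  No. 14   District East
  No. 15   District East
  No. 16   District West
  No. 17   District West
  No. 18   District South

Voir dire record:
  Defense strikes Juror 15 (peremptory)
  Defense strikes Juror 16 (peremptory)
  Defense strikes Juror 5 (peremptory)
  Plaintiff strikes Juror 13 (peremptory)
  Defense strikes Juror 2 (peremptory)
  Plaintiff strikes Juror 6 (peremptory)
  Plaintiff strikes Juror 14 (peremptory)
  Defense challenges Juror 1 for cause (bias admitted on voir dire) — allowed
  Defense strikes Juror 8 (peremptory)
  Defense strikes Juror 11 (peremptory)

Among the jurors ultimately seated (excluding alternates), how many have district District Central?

Removed: #1, #2, #5, #6, #8, #11, #13, #14, #15, #16.
Seated jurors 1–6: #3, #4, #7, #9, #10, #12 (alternates #17 not counted).
Of those, in District Central: #7 → 1.

1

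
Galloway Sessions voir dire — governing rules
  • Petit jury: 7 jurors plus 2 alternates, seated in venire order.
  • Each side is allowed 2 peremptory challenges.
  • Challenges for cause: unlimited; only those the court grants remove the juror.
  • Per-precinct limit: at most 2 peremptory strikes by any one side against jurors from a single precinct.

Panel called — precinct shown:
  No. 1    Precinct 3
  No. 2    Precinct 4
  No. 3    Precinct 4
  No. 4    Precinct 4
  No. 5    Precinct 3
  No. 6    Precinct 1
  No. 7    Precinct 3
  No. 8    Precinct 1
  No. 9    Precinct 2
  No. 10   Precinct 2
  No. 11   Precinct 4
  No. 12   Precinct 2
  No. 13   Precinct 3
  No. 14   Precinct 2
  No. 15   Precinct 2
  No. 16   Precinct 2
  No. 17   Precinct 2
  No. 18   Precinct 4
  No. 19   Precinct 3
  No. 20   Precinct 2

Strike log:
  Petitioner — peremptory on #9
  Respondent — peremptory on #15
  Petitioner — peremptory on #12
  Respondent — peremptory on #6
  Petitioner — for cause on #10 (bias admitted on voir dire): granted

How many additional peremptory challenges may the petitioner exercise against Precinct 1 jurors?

Petitioner peremptories so far: #9, #12 — 2 of 2 used, 0 left overall.
Against Precinct 1: none yet — per-precinct cap 2 leaves 2.
Binding limit: min(0, 2) = 0.

0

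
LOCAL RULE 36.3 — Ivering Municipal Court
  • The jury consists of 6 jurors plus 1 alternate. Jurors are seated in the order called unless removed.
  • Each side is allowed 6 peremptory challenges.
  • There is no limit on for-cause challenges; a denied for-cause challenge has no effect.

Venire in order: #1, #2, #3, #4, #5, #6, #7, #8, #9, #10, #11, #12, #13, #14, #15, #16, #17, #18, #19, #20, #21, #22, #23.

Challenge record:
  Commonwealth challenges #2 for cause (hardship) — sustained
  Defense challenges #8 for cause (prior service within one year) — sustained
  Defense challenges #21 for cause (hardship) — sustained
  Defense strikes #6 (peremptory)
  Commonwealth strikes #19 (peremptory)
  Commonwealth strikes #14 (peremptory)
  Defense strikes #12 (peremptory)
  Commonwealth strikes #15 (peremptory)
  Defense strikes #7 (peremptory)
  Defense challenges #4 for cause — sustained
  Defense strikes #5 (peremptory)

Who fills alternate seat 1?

Removed: #2, #4, #5, #6, #7, #8, #12, #14, #15, #19, #21.
Seating in order: seats 1–6 → #1, #3, #9, #10, #11, #13; alternates → #16.
So alternate 1 is #16.

16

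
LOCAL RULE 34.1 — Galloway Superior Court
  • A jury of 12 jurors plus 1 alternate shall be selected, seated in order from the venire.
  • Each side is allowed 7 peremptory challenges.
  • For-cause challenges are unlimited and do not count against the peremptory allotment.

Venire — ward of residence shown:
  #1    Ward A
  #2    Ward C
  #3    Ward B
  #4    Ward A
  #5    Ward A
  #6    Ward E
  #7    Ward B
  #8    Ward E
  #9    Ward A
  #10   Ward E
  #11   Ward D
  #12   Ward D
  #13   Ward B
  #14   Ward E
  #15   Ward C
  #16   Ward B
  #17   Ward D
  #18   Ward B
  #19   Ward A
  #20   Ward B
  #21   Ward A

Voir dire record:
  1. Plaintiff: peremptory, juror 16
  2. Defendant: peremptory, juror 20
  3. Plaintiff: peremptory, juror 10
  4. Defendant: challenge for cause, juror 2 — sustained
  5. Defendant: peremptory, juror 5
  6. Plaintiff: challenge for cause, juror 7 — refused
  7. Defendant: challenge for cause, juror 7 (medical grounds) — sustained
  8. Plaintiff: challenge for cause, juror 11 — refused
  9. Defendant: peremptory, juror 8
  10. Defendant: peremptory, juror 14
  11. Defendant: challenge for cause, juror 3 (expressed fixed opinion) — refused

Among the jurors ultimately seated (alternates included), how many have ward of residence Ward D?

Removed: #2, #5, #7, #8, #10, #14, #16, #20.
Seated (13 incl. alternates): #1, #3, #4, #6, #9, #11, #12, #13, #15, #17, #18, #19, #21.
Of those, in Ward D: #11, #12, #17 → 3.

3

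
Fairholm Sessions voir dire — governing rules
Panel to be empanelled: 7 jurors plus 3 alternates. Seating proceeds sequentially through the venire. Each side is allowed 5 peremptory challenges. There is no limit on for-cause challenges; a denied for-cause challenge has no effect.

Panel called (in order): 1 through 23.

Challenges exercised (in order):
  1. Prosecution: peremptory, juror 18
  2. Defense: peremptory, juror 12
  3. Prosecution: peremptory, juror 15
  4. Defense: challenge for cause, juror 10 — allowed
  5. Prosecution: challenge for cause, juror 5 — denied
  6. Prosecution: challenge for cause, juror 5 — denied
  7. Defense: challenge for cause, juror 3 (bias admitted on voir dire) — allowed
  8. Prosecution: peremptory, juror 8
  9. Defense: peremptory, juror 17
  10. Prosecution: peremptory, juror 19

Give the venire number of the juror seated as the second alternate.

13

Removed: #3, #8, #10, #12, #15, #17, #18, #19. (#5 stays — for-cause denied.)
Seating in order: seats 1–7 → #1, #2, #4, #5, #6, #7, #9; alternates → #11, #13, #14.
So alternate 2 is #13.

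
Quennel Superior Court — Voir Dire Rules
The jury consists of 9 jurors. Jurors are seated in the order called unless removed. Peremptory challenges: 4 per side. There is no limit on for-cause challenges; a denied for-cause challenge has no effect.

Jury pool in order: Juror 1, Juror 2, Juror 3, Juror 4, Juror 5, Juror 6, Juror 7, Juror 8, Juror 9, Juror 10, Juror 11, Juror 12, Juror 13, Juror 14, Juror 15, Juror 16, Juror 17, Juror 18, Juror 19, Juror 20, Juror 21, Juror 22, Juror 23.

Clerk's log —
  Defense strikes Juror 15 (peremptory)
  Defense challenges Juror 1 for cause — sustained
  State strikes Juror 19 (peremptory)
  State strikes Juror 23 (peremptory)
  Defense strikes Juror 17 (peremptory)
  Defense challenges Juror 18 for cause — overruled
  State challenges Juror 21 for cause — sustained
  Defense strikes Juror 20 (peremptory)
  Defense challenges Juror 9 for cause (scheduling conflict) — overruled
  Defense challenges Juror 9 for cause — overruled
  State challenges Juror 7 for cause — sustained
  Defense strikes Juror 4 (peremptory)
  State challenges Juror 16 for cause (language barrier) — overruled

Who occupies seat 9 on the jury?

12

Removed: #1, #4, #7, #15, #17, #19, #20, #21, #23. (#9, #16, #18 stay — for-cause denied.)
Seating in order: seats 1–9 → #2, #3, #5, #6, #8, #9, #10, #11, #12.
So seat 9 is #12.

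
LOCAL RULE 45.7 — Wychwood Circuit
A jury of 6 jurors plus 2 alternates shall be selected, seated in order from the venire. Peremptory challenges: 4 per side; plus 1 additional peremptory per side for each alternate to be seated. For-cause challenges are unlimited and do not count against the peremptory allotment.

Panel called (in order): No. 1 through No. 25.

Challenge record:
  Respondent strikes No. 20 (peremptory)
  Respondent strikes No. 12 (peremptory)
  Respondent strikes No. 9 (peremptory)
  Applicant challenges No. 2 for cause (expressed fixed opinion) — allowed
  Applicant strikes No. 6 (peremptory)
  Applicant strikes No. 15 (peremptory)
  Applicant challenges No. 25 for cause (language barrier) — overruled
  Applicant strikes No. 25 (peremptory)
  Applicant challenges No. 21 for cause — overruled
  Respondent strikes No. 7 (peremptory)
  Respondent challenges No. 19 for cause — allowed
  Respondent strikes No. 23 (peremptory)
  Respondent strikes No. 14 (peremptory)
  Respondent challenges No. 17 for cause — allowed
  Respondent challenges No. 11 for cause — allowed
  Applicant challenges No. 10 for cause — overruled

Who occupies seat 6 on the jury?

Removed: #2, #6, #7, #9, #11, #12, #14, #15, #17, #19, #20, #23, #25. (#10, #21 stay — for-cause denied.)
Seating in order: seats 1–6 → #1, #3, #4, #5, #8, #10; alternates → #13, #16.
So seat 6 is #10.

10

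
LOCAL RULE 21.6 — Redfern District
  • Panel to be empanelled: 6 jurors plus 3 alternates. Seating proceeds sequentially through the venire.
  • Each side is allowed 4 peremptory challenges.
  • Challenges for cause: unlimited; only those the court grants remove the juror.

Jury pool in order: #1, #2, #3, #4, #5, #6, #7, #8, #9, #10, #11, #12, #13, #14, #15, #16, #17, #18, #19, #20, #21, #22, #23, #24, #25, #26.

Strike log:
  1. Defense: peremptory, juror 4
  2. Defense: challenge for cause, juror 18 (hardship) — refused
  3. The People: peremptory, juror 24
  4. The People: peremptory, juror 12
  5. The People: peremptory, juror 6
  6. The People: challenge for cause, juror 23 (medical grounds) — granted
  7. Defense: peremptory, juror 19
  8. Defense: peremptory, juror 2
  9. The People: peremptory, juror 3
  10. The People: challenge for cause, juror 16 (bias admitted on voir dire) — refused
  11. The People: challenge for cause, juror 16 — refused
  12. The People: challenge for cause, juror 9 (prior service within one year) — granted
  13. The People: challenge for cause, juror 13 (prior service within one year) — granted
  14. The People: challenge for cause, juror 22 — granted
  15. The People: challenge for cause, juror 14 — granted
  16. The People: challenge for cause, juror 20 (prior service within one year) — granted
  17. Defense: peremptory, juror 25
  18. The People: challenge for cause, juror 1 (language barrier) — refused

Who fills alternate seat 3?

17

Removed: #2, #3, #4, #6, #9, #12, #13, #14, #19, #20, #22, #23, #24, #25. (#1, #16, #18 stay — for-cause denied.)
Seating in order: seats 1–6 → #1, #5, #7, #8, #10, #11; alternates → #15, #16, #17.
So alternate 3 is #17.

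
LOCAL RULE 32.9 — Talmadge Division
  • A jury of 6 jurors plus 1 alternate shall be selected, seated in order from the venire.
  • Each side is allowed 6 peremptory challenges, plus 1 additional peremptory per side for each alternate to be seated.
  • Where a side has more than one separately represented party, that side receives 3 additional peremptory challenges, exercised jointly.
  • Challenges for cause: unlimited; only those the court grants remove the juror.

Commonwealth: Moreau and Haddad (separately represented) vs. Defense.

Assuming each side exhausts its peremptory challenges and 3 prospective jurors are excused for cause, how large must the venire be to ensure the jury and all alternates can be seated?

27

Seats to fill: 6 + 1 alternates = 7.
Peremptories — Commonwealth: 6 + 1×1 + 3 = 10; Defense: 6 + 1×1 = 7; total 17.
For-cause removals: 3.
Minimum venire: 7 + 17 + 3 = 27.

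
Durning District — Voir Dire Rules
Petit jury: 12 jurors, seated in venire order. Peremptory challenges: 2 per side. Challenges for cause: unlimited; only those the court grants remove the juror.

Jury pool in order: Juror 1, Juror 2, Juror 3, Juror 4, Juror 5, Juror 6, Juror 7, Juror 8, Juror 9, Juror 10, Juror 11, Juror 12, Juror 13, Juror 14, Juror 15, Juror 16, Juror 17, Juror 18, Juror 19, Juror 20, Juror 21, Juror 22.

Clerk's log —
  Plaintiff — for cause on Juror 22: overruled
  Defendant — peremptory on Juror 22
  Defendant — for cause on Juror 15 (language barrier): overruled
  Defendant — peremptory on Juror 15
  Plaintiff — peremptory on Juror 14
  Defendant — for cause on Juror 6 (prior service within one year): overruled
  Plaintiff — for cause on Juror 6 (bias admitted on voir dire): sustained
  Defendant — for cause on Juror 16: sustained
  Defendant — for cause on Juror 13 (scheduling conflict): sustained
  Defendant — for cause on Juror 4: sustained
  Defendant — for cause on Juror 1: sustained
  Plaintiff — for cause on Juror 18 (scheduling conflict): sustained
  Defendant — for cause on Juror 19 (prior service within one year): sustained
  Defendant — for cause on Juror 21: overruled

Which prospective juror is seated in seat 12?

21

Removed: #1, #4, #6, #13, #14, #15, #16, #18, #19, #22. (#21 stays — for-cause denied.)
Seating in order: seats 1–12 → #2, #3, #5, #7, #8, #9, #10, #11, #12, #17, #20, #21.
So seat 12 is #21.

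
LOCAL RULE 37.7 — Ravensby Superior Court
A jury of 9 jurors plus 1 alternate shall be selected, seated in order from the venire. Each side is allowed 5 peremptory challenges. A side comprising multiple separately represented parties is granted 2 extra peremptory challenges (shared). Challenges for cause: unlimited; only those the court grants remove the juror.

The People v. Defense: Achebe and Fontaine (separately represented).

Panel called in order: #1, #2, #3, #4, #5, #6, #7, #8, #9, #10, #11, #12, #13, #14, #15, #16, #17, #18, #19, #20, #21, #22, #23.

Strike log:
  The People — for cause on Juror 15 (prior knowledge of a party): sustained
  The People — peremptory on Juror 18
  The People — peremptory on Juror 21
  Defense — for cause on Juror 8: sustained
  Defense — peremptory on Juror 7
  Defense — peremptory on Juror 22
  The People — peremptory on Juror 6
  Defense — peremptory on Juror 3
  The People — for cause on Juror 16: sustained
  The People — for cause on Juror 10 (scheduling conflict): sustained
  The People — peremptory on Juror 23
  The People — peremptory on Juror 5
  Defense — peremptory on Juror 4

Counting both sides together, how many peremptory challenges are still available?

The People allotment: 5. Defense allotment: 5 base + 2 multi-party = 7.
The People peremptories used: #18, #21, #6, #23, #5 — 5 (for-cause on #15, #16, #10 don't count).
Defense peremptories used: #7, #22, #3, #4 — 4 (the for-cause on #8 doesn't count).
Remaining: (5 − 5) + (7 − 4) = 3.

3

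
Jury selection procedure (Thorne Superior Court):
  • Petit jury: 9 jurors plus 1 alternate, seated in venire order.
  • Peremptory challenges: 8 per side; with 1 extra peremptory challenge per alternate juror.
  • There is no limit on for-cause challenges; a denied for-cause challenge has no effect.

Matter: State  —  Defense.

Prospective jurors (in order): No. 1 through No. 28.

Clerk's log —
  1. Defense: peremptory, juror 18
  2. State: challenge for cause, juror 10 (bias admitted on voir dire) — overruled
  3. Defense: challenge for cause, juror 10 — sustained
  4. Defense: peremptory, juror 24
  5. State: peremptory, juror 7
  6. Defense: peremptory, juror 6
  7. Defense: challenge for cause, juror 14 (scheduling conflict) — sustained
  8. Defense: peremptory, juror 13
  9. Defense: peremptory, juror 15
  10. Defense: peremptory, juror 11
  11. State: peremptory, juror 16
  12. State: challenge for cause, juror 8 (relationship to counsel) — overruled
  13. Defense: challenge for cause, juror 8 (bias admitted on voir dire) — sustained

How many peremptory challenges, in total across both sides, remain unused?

State allotment: 8 base + 1 × 1 alternate = 9. Defense allotment: 8 base + 1 × 1 alternate = 9.
State peremptories used: #7, #16 — 2 (for-cause on #10, #8 don't count).
Defense peremptories used: #18, #24, #6, #13, #15, #11 — 6 (for-cause on #10, #14, #8 don't count).
Remaining: (9 − 2) + (9 − 6) = 10.

10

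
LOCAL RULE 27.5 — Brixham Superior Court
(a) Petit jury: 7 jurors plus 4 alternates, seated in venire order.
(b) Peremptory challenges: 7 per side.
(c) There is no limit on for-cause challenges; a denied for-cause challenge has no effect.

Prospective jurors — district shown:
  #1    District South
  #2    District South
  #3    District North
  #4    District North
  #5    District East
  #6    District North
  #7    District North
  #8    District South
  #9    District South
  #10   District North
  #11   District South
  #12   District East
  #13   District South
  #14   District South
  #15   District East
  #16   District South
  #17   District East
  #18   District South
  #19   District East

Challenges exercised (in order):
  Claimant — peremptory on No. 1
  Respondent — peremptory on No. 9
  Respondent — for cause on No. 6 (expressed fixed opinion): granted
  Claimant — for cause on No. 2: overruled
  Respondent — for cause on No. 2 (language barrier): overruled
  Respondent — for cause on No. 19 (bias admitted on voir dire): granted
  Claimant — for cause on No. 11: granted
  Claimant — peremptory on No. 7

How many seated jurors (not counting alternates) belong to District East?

Removed: #1, #6, #7, #9, #11, #19.
Seated jurors 1–7: #2, #3, #4, #5, #8, #10, #12 (alternates #13, #14, #15, #16 not counted).
Of those, in District East: #5, #12 → 2.

2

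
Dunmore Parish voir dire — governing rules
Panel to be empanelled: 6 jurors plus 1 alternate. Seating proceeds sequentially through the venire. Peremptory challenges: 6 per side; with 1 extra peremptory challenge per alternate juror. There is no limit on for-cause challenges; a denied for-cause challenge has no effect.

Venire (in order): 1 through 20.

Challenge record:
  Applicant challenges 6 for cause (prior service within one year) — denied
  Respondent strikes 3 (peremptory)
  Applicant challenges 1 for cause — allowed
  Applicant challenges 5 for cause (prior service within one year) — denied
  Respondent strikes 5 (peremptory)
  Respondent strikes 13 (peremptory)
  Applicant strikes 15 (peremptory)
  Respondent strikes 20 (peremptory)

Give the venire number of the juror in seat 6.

Removed: #1, #3, #5, #13, #15, #20. (#6 stays — for-cause denied.)
Filling seats in venire order through position 6: #2, #4, #6, #7, #8, #9.
So seat 6 is #9.

9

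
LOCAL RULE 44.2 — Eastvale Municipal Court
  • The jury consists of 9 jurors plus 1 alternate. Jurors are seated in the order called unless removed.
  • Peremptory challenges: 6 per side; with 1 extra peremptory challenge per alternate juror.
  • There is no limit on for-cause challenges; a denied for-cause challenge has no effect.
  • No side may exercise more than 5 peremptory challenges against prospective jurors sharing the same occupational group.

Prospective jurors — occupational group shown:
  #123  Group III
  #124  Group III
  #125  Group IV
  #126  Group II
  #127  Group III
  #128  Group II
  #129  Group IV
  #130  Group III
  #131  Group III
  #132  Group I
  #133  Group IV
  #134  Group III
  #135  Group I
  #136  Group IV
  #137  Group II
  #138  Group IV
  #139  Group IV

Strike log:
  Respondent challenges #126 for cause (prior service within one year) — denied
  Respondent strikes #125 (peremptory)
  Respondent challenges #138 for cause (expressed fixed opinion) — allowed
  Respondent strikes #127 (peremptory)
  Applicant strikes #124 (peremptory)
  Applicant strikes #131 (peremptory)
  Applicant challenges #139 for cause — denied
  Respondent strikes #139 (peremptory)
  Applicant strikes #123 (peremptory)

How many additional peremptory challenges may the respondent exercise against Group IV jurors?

Respondent peremptories so far: #125, #127, #139 — 3 of 7 used, 4 left overall.
Against Group IV: #125, #139 — 2 used; per-group cap 5 leaves 3.
Binding limit: min(4, 3) = 3.

3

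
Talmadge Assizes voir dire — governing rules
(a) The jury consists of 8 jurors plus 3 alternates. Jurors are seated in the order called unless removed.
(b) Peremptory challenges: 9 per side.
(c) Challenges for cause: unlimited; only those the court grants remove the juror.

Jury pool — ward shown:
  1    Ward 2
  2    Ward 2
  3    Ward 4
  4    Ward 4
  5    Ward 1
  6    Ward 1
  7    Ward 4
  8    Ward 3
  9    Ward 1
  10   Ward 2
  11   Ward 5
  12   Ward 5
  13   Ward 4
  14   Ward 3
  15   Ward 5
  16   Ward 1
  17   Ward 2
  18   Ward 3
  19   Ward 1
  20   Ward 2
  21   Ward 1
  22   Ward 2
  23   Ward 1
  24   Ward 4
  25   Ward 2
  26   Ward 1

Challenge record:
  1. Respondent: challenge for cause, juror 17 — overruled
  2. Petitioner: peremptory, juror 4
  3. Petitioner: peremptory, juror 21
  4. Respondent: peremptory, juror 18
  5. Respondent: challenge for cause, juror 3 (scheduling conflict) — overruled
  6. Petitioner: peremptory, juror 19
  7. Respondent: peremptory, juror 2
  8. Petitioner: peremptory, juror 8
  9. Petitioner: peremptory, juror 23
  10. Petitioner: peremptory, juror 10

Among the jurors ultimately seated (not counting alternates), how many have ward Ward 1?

3

Removed: #2, #4, #8, #10, #18, #19, #21, #23.
Seated jurors 1–8: #1, #3, #5, #6, #7, #9, #11, #12 (alternates #13, #14, #15 not counted).
Of those, in Ward 1: #5, #6, #9 → 3.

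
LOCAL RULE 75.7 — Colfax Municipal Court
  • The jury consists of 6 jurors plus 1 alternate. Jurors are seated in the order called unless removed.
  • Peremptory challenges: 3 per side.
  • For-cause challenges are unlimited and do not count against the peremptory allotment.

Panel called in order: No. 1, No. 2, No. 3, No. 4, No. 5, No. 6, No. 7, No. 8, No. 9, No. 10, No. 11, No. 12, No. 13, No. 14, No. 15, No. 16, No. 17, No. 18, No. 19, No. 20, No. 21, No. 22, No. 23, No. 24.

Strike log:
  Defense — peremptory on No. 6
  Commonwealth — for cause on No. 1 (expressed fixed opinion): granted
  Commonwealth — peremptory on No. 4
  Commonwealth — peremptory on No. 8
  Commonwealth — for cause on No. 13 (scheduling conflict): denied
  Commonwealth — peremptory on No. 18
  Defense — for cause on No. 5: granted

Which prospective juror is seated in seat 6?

Removed: #1, #4, #5, #6, #8, #18. (#13 stays — for-cause denied.)
Seating in order: seats 1–6 → #2, #3, #7, #9, #10, #11; alternates → #12.
So seat 6 is #11.

11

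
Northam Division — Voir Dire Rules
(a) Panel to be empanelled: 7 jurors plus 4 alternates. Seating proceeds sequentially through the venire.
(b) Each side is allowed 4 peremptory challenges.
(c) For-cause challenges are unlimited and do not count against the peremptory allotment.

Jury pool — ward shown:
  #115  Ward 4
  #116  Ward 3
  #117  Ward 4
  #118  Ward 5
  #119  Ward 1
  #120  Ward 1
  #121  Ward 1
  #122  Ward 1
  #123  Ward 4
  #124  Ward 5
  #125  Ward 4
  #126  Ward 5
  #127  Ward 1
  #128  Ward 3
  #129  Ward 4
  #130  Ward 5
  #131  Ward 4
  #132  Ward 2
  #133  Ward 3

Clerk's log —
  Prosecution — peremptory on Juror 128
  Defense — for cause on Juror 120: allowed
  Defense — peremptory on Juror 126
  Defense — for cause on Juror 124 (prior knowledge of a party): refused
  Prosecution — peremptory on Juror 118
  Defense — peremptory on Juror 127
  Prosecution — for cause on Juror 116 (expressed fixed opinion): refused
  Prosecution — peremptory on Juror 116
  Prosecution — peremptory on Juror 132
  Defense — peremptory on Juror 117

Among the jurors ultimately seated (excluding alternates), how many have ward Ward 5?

1

Removed: #116, #117, #118, #120, #126, #127, #128, #132.
Seated jurors 1–7: #115, #119, #121, #122, #123, #124, #125 (alternates #129, #130, #131, #133 not counted).
Of those, in Ward 5: #124 → 1.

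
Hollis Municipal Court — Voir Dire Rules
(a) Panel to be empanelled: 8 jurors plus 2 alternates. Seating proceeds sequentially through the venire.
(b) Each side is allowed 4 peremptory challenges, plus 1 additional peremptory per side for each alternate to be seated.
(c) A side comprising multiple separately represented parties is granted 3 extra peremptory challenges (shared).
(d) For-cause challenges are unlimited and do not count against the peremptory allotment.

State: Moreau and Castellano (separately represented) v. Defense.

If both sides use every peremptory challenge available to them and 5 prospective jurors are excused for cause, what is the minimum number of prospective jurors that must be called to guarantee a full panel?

30

Seats to fill: 8 + 2 alternates = 10.
Peremptories — State: 4 + 1×2 + 3 = 9; Defense: 4 + 1×2 = 6; total 15.
For-cause removals: 5.
Minimum venire: 10 + 15 + 5 = 30.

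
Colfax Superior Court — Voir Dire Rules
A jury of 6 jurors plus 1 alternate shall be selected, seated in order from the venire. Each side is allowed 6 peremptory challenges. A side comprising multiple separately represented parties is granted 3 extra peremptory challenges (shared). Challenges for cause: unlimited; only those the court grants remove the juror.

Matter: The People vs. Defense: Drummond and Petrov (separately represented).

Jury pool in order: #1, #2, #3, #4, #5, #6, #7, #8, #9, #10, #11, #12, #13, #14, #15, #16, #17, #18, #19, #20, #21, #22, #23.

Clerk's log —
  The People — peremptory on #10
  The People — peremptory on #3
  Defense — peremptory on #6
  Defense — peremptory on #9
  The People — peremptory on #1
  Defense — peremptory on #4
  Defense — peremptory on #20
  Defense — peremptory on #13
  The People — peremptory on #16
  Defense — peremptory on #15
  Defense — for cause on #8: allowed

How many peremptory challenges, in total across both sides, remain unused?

The People allotment: 6. Defense allotment: 6 base + 3 multi-party = 9.
The People peremptories used: #10, #3, #1, #16 — 4.
Defense peremptories used: #6, #9, #4, #20, #13, #15 — 6 (the for-cause on #8 doesn't count).
Remaining: (6 − 4) + (9 − 6) = 5.

5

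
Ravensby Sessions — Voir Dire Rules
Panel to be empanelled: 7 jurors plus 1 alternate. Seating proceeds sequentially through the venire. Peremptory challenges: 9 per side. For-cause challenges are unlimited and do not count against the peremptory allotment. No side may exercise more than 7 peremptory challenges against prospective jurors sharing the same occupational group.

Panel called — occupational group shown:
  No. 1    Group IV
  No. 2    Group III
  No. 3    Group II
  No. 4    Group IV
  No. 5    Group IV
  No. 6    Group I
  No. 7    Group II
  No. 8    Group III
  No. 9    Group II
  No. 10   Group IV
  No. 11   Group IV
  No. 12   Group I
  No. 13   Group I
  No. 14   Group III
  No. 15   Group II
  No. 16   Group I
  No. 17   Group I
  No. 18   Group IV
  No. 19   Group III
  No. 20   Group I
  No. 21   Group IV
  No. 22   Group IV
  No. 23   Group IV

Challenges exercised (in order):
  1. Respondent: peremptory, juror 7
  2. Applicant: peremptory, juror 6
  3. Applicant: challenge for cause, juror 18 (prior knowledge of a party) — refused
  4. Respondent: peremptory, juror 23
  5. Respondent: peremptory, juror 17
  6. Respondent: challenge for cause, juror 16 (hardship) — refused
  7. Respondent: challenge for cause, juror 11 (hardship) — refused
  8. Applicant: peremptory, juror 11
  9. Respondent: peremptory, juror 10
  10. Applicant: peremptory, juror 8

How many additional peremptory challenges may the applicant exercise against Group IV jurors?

Applicant peremptories so far: #6, #11, #8 — 3 of 9 used, 6 left overall.
Against Group IV: #11 — 1 used; per-group cap 7 leaves 6.
Binding limit: min(6, 6) = 6.

6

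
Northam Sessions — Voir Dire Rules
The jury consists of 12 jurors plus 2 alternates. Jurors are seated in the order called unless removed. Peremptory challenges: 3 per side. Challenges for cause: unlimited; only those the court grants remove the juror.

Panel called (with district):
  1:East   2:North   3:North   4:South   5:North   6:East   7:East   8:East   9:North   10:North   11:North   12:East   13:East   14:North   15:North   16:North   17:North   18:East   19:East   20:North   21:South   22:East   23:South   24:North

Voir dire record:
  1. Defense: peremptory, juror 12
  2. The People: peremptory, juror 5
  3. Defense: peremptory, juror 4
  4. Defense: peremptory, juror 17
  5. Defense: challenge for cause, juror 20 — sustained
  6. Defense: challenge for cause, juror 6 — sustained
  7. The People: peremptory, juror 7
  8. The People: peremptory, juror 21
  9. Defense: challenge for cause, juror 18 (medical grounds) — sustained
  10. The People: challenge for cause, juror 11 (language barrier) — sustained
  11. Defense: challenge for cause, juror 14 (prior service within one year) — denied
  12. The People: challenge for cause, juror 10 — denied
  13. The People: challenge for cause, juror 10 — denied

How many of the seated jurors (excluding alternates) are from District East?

Removed: #4, #5, #6, #7, #11, #12, #17, #18, #20, #21.
Seated jurors 1–12: #1, #2, #3, #8, #9, #10, #13, #14, #15, #16, #19, #22 (alternates #23, #24 not counted).
Of those, in District East: #1, #8, #13, #19, #22 → 5.

5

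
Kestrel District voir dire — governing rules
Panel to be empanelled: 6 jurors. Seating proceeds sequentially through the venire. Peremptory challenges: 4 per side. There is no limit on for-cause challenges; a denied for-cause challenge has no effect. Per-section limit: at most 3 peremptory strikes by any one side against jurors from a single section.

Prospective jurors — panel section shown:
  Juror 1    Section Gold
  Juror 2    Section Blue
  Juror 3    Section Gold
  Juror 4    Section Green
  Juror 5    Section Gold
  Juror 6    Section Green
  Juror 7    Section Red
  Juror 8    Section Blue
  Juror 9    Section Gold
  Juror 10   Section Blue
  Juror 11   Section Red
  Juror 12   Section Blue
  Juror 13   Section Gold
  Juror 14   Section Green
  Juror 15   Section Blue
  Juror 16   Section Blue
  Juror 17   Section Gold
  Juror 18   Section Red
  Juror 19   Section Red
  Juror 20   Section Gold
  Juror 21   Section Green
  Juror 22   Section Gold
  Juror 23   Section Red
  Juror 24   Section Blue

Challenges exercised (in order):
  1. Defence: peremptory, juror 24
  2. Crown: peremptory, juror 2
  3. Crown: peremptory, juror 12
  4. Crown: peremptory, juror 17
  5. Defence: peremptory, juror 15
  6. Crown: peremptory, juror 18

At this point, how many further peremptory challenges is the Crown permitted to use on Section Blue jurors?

0

Crown peremptories so far: #2, #12, #17, #18 — 4 of 4 used, 0 left overall.
Against Section Blue: #2, #12 — 2 used; per-section cap 3 leaves 1.
Binding limit: min(0, 1) = 0.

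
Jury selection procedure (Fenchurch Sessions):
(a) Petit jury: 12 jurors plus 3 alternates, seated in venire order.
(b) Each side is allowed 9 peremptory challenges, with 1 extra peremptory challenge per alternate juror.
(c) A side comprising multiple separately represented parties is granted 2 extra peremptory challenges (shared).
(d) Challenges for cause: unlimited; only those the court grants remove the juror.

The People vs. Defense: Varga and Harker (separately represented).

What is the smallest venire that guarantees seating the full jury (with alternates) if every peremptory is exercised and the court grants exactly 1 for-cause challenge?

42

Seats to fill: 12 + 3 alternates = 15.
Peremptories — The People: 9 + 1×3 = 12; Defense: 9 + 1×3 + 2 = 14; total 26.
For-cause removals: 1.
Minimum venire: 15 + 26 + 1 = 42.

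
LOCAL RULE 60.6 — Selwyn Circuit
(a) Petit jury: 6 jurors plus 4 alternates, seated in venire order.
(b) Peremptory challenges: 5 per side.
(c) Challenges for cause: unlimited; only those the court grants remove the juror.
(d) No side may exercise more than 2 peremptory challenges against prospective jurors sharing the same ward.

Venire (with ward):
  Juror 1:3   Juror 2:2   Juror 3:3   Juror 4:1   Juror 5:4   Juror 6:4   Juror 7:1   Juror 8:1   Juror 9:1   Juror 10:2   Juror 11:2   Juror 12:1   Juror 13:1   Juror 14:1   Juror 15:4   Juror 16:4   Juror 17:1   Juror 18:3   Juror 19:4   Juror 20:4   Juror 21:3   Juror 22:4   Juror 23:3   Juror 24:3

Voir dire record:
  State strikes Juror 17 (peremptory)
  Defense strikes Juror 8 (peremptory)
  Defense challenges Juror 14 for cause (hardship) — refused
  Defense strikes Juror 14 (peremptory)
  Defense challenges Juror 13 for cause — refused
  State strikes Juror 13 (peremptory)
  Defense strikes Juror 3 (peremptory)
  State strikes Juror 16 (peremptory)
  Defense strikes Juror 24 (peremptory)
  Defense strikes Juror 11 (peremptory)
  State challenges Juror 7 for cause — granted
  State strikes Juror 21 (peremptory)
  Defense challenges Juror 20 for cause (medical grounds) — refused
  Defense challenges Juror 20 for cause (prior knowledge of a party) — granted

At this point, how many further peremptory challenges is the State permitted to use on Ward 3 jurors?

State peremptories so far: #17, #13, #16, #21 — 4 of 5 used, 1 left overall.
Against Ward 3: #21 — 1 used; per-ward cap 2 leaves 1.
Binding limit: min(1, 1) = 1.

1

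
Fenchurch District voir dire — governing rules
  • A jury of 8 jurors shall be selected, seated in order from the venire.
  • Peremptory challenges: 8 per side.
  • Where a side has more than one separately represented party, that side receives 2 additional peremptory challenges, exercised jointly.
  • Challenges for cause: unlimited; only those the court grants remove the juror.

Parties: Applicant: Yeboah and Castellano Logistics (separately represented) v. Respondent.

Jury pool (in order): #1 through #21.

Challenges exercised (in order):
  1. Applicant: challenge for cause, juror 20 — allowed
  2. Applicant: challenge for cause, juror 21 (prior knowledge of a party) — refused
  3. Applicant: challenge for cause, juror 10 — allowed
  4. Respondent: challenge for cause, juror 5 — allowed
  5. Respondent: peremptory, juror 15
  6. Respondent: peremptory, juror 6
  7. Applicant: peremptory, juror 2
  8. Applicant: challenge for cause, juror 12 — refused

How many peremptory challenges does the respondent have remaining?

6

Respondent allotment: 8.
Respondent peremptories used: #15, #6 — 2 (the for-cause on #5 doesn't count).
Remaining: 8 − 2 = 6.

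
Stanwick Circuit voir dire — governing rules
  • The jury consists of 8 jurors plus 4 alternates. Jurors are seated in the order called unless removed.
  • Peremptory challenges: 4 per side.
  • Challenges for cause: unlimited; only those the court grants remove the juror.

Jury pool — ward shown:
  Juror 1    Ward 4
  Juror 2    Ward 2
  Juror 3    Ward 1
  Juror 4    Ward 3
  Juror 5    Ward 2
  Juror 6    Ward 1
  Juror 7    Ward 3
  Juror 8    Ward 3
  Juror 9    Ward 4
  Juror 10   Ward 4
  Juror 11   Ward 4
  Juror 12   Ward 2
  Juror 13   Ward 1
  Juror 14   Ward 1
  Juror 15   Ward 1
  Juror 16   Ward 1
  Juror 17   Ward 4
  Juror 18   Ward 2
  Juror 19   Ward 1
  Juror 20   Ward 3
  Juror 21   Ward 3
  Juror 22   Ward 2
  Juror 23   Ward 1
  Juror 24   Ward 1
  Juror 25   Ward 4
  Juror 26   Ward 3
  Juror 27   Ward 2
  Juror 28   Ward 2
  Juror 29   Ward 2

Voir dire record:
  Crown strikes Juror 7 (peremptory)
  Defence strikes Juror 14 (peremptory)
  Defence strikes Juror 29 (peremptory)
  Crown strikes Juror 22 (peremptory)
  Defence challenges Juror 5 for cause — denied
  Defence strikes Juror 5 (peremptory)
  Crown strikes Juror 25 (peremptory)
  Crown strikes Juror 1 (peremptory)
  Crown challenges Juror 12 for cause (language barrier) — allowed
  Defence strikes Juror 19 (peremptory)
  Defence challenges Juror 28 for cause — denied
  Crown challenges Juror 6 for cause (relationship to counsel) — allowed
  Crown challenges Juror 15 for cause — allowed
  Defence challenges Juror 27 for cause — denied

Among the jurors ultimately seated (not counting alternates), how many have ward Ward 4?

3

Removed: #1, #5, #6, #7, #12, #14, #15, #19, #22, #25, #29.
Seated jurors 1–8: #2, #3, #4, #8, #9, #10, #11, #13 (alternates #16, #17, #18, #20 not counted).
Of those, in Ward 4: #9, #10, #11 → 3.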